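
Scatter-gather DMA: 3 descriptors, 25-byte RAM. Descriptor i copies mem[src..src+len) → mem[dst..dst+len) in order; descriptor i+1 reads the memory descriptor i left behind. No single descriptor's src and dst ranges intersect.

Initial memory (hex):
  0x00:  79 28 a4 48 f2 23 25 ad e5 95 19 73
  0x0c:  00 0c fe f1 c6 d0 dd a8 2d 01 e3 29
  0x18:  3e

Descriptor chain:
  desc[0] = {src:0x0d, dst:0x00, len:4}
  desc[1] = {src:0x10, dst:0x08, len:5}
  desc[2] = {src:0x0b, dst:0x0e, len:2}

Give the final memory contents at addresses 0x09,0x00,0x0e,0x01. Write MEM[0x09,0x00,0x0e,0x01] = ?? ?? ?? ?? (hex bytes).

MEM[0x09,0x00,0x0e,0x01] = d0 0c a8 fe

#0 dst[0x00+4] := {0x0c,0xfe,0xf1,0xc6}
#1 dst[0x08+5] := {0xc6,0xd0,0xdd,0xa8,0x2d}
#2 dst[0x0e+2] := {0xa8,0x2d}
query mem[0x09]=0xd0, mem[0x00]=0x0c, mem[0x0e]=0xa8, mem[0x01]=0xfe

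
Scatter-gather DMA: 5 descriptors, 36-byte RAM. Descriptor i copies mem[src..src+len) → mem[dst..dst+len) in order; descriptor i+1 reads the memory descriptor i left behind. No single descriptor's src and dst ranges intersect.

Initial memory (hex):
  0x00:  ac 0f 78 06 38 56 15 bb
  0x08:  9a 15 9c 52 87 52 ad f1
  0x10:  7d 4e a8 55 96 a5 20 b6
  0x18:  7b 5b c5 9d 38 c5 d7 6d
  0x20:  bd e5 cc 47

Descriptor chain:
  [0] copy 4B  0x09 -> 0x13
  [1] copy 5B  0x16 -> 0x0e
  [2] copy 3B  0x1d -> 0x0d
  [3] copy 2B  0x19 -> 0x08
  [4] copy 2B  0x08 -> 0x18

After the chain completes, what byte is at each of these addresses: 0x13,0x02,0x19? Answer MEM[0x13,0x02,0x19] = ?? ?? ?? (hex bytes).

MEM[0x13,0x02,0x19] = 15 78 c5

[0] 0x09->0x13 len=4 : 15 9c 52 87
[1] 0x16->0x0e len=5 : 87 b6 7b 5b c5
[2] 0x1d->0x0d len=3 : c5 d7 6d
[3] 0x19->0x08 len=2 : 5b c5
[4] 0x08->0x18 len=2 : 5b c5
query mem[0x13]=0x15, mem[0x02]=0x78, mem[0x19]=0xc5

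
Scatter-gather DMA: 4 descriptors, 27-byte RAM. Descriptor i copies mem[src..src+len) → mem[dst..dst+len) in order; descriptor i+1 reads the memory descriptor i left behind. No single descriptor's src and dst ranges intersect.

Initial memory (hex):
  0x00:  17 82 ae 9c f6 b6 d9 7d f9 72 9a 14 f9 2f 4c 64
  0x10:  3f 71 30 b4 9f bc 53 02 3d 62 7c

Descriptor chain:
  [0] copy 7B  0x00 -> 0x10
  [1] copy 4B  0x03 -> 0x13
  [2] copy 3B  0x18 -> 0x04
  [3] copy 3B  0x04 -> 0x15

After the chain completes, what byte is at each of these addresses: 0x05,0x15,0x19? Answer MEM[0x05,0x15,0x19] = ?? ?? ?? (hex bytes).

MEM[0x05,0x15,0x19] = 62 3d 62

  after D0: wrote 7B at 0x10 = 1782ae9cf6b6d9
  after D1: wrote 4B at 0x13 = 9cf6b6d9
  after D2: wrote 3B at 0x04 = 3d627c
  after D3: wrote 3B at 0x15 = 3d627c
query mem[0x05]=0x62, mem[0x15]=0x3d, mem[0x19]=0x62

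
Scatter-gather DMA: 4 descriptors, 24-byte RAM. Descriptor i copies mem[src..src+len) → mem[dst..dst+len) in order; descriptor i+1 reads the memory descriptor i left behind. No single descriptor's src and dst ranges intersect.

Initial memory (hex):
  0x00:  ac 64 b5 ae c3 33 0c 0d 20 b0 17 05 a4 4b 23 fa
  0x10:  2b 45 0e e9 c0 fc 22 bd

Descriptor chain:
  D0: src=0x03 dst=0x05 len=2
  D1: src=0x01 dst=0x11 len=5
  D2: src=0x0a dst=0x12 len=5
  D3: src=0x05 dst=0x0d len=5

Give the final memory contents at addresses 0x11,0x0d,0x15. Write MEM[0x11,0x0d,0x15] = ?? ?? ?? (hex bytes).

#0 dst[0x05+2] := {0xae,0xc3}
#1 dst[0x11+5] := {0x64,0xb5,0xae,0xc3,0xae}
#2 dst[0x12+5] := {0x17,0x05,0xa4,0x4b,0x23}
#3 dst[0x0d+5] := {0xae,0xc3,0x0d,0x20,0xb0}
query mem[0x11]=0xb0, mem[0x0d]=0xae, mem[0x15]=0x4b

MEM[0x11,0x0d,0x15] = b0 ae 4b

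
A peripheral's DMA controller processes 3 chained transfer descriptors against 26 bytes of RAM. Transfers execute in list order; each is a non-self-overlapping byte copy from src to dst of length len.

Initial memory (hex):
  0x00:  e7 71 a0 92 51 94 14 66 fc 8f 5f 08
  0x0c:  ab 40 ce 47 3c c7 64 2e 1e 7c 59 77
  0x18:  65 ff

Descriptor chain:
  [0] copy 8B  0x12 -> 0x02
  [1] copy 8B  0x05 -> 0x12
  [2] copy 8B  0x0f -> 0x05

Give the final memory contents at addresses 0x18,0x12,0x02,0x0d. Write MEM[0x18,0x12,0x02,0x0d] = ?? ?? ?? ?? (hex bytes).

MEM[0x18,0x12,0x02,0x0d] = 08 7c 64 40

#0 dst[0x02+8] := {0x64,0x2e,0x1e,0x7c,0x59,0x77,0x65,0xff}
#1 dst[0x12+8] := {0x7c,0x59,0x77,0x65,0xff,0x5f,0x08,0xab}
#2 dst[0x05+8] := {0x47,0x3c,0xc7,0x7c,0x59,0x77,0x65,0xff}
query mem[0x18]=0x08, mem[0x12]=0x7c, mem[0x02]=0x64, mem[0x0d]=0x40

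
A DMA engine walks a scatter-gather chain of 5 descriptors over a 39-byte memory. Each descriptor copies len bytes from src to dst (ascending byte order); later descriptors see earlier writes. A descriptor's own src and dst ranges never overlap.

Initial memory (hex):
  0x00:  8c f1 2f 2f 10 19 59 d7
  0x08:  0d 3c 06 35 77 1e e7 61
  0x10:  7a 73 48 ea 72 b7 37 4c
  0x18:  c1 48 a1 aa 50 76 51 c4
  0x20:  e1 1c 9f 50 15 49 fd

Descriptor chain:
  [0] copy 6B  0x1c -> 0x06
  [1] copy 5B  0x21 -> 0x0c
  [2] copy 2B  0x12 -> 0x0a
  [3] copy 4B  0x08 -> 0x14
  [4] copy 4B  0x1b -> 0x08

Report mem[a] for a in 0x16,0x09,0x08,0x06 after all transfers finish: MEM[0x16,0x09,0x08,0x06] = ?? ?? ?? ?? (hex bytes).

MEM[0x16,0x09,0x08,0x06] = 48 50 aa 50

  after D0: wrote 6B at 0x06 = 507651c4e11c
  after D1: wrote 5B at 0x0c = 1c9f501549
  after D2: wrote 2B at 0x0a = 48ea
  after D3: wrote 4B at 0x14 = 51c448ea
  after D4: wrote 4B at 0x08 = aa507651
query mem[0x16]=0x48, mem[0x09]=0x50, mem[0x08]=0xaa, mem[0x06]=0x50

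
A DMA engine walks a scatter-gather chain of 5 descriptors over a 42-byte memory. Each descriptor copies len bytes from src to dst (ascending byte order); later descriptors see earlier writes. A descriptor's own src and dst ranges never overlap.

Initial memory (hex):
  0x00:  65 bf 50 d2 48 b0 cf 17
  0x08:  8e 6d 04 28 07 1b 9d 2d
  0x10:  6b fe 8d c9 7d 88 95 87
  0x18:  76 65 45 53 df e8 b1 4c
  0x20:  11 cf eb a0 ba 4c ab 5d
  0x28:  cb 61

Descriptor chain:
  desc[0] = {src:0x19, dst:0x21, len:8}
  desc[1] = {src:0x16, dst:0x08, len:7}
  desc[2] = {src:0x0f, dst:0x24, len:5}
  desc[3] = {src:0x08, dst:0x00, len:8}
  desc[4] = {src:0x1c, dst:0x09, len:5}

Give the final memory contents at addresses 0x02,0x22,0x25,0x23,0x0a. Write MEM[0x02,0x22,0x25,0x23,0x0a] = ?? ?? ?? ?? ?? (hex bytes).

MEM[0x02,0x22,0x25,0x23,0x0a] = 76 45 6b 53 e8

#0 dst[0x21+8] := {0x65,0x45,0x53,0xdf,0xe8,0xb1,0x4c,0x11}
#1 dst[0x08+7] := {0x95,0x87,0x76,0x65,0x45,0x53,0xdf}
#2 dst[0x24+5] := {0x2d,0x6b,0xfe,0x8d,0xc9}
#3 dst[0x00+8] := {0x95,0x87,0x76,0x65,0x45,0x53,0xdf,0x2d}
#4 dst[0x09+5] := {0xdf,0xe8,0xb1,0x4c,0x11}
query mem[0x02]=0x76, mem[0x22]=0x45, mem[0x25]=0x6b, mem[0x23]=0x53, mem[0x0a]=0xe8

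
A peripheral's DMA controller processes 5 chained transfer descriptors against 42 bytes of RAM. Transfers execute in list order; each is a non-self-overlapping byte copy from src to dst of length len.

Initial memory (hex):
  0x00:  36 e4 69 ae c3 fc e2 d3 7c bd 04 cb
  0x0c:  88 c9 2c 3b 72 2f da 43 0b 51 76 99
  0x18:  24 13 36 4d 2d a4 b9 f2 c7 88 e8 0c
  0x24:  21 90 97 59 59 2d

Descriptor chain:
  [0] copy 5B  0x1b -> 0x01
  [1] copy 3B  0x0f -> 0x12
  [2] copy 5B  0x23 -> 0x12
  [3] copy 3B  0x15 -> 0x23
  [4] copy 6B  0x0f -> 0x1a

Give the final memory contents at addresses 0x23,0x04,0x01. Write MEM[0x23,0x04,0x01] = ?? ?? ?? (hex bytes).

MEM[0x23,0x04,0x01] = 97 b9 4d

[0] 0x1b->0x01 len=5 : 4d 2d a4 b9 f2
[1] 0x0f->0x12 len=3 : 3b 72 2f
[2] 0x23->0x12 len=5 : 0c 21 90 97 59
[3] 0x15->0x23 len=3 : 97 59 99
[4] 0x0f->0x1a len=6 : 3b 72 2f 0c 21 90
query mem[0x23]=0x97, mem[0x04]=0xb9, mem[0x01]=0x4d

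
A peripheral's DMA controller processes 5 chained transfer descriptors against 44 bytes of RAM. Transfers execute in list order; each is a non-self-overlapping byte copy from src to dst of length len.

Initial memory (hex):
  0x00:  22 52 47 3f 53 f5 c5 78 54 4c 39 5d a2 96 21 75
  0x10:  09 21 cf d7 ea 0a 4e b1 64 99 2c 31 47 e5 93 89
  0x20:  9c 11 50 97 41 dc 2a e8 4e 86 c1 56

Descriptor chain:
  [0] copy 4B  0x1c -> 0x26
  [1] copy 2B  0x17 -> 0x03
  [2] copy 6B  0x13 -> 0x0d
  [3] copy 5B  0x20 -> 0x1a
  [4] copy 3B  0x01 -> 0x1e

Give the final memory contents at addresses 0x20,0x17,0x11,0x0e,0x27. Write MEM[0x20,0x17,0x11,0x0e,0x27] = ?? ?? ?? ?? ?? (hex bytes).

MEM[0x20,0x17,0x11,0x0e,0x27] = b1 b1 b1 ea e5

D0: mem[0x26..0x29] <- [47 e5 93 89]
D1: mem[0x03..0x04] <- [b1 64]
D2: mem[0x0d..0x12] <- [d7 ea 0a 4e b1 64]
D3: mem[0x1a..0x1e] <- [9c 11 50 97 41]
D4: mem[0x1e..0x20] <- [52 47 b1]
query mem[0x20]=0xb1, mem[0x17]=0xb1, mem[0x11]=0xb1, mem[0x0e]=0xea, mem[0x27]=0xe5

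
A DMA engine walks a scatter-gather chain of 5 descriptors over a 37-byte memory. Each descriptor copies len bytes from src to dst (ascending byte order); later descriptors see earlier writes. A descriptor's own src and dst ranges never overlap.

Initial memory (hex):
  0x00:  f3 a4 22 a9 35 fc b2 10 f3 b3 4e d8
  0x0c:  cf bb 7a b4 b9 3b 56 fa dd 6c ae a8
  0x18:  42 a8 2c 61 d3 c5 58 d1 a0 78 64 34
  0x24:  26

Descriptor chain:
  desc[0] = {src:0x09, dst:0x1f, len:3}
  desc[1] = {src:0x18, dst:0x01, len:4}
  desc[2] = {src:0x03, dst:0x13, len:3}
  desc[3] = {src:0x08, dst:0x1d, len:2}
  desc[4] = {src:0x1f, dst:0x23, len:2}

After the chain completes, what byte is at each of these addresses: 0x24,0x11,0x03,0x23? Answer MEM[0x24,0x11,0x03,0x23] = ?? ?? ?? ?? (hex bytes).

  after D0: wrote 3B at 0x1f = b34ed8
  after D1: wrote 4B at 0x01 = 42a82c61
  after D2: wrote 3B at 0x13 = 2c61fc
  after D3: wrote 2B at 0x1d = f3b3
  after D4: wrote 2B at 0x23 = b34e
query mem[0x24]=0x4e, mem[0x11]=0x3b, mem[0x03]=0x2c, mem[0x23]=0xb3

MEM[0x24,0x11,0x03,0x23] = 4e 3b 2c b3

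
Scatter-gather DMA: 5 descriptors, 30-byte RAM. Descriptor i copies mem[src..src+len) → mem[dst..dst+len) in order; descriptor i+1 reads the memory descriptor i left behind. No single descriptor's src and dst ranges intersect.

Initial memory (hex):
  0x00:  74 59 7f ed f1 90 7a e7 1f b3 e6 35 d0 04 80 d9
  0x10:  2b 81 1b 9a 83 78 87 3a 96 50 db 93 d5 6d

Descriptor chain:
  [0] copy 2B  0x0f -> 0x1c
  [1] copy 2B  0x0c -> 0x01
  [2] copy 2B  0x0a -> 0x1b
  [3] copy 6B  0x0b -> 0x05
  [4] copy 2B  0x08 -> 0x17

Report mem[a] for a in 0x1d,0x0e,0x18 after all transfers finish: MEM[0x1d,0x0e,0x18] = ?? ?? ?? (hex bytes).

  after D0: wrote 2B at 0x1c = d92b
  after D1: wrote 2B at 0x01 = d004
  after D2: wrote 2B at 0x1b = e635
  after D3: wrote 6B at 0x05 = 35d00480d92b
  after D4: wrote 2B at 0x17 = 80d9
query mem[0x1d]=0x2b, mem[0x0e]=0x80, mem[0x18]=0xd9

MEM[0x1d,0x0e,0x18] = 2b 80 d9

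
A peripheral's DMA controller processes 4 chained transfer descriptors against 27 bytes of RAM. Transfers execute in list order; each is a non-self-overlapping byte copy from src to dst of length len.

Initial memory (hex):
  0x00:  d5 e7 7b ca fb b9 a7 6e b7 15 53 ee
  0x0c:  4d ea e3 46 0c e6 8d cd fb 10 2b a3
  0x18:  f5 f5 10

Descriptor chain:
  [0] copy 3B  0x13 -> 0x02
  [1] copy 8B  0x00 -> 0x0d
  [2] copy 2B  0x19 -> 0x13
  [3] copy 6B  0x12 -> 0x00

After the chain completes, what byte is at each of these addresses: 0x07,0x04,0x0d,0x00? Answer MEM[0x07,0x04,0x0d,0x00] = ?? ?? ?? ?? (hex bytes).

MEM[0x07,0x04,0x0d,0x00] = 6e 2b d5 b9

#0 dst[0x02+3] := {0xcd,0xfb,0x10}
#1 dst[0x0d+8] := {0xd5,0xe7,0xcd,0xfb,0x10,0xb9,0xa7,0x6e}
#2 dst[0x13+2] := {0xf5,0x10}
#3 dst[0x00+6] := {0xb9,0xf5,0x10,0x10,0x2b,0xa3}
query mem[0x07]=0x6e, mem[0x04]=0x2b, mem[0x0d]=0xd5, mem[0x00]=0xb9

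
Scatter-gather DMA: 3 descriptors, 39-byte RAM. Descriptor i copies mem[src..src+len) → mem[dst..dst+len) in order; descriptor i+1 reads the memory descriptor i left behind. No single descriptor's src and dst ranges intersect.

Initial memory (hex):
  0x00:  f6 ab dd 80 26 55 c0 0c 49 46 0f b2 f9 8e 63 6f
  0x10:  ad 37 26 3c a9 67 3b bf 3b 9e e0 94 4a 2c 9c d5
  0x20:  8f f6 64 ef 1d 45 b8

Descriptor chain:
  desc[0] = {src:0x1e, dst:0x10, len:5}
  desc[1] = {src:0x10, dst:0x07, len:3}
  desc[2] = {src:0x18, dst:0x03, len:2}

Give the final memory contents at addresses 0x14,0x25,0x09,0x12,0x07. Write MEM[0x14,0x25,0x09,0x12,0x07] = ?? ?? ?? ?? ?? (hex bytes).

MEM[0x14,0x25,0x09,0x12,0x07] = 64 45 8f 8f 9c

#0 dst[0x10+5] := {0x9c,0xd5,0x8f,0xf6,0x64}
#1 dst[0x07+3] := {0x9c,0xd5,0x8f}
#2 dst[0x03+2] := {0x3b,0x9e}
query mem[0x14]=0x64, mem[0x25]=0x45, mem[0x09]=0x8f, mem[0x12]=0x8f, mem[0x07]=0x9c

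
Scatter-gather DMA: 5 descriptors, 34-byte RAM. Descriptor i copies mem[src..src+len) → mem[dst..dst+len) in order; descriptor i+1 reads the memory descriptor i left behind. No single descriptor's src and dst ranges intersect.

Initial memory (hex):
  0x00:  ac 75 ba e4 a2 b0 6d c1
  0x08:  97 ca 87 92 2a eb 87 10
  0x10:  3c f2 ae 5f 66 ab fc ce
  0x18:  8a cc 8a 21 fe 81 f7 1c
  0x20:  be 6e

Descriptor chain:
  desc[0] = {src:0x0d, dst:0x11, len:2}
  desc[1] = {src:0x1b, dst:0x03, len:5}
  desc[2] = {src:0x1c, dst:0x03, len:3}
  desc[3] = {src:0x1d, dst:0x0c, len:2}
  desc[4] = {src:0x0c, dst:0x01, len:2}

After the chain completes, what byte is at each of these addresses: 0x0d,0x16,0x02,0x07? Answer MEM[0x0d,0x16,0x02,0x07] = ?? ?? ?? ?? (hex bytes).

MEM[0x0d,0x16,0x02,0x07] = f7 fc f7 1c

#0 dst[0x11+2] := {0xeb,0x87}
#1 dst[0x03+5] := {0x21,0xfe,0x81,0xf7,0x1c}
#2 dst[0x03+3] := {0xfe,0x81,0xf7}
#3 dst[0x0c+2] := {0x81,0xf7}
#4 dst[0x01+2] := {0x81,0xf7}
query mem[0x0d]=0xf7, mem[0x16]=0xfc, mem[0x02]=0xf7, mem[0x07]=0x1c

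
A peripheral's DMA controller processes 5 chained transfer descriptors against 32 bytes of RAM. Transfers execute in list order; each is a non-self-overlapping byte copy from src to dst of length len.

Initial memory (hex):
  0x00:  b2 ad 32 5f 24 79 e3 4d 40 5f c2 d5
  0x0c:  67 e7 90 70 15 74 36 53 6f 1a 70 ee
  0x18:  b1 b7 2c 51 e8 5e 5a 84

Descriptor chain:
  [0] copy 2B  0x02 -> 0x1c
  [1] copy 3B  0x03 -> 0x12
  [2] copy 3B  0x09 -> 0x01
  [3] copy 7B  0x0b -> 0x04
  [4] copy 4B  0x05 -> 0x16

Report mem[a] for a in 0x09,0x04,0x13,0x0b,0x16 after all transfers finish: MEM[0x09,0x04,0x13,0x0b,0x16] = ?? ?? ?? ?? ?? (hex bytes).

[0] 0x02->0x1c len=2 : 32 5f
[1] 0x03->0x12 len=3 : 5f 24 79
[2] 0x09->0x01 len=3 : 5f c2 d5
[3] 0x0b->0x04 len=7 : d5 67 e7 90 70 15 74
[4] 0x05->0x16 len=4 : 67 e7 90 70
query mem[0x09]=0x15, mem[0x04]=0xd5, mem[0x13]=0x24, mem[0x0b]=0xd5, mem[0x16]=0x67

MEM[0x09,0x04,0x13,0x0b,0x16] = 15 d5 24 d5 67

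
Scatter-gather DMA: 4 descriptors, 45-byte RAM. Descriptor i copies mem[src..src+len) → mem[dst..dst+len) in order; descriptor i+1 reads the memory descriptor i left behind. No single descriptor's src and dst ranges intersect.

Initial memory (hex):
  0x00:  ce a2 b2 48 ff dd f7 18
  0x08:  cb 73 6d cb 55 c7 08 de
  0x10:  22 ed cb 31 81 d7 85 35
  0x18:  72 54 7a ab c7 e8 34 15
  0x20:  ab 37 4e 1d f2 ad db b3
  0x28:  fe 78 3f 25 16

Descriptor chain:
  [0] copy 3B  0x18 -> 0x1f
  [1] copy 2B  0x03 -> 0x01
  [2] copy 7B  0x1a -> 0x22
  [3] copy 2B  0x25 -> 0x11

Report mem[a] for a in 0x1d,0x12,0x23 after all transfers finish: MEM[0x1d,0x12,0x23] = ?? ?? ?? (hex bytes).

  after D0: wrote 3B at 0x1f = 72547a
  after D1: wrote 2B at 0x01 = 48ff
  after D2: wrote 7B at 0x22 = 7aabc7e8347254
  after D3: wrote 2B at 0x11 = e834
query mem[0x1d]=0xe8, mem[0x12]=0x34, mem[0x23]=0xab

MEM[0x1d,0x12,0x23] = e8 34 ab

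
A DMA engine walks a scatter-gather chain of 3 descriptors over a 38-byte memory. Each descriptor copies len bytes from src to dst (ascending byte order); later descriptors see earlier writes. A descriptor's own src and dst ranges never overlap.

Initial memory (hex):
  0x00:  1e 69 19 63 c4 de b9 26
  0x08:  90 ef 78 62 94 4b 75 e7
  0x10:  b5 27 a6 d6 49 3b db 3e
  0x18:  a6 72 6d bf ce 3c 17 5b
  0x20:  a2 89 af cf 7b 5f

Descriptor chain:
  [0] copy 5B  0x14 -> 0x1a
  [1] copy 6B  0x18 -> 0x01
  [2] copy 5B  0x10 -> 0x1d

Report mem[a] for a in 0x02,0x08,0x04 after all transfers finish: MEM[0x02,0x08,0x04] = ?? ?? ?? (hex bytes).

MEM[0x02,0x08,0x04] = 72 90 3b

[0] 0x14->0x1a len=5 : 49 3b db 3e a6
[1] 0x18->0x01 len=6 : a6 72 49 3b db 3e
[2] 0x10->0x1d len=5 : b5 27 a6 d6 49
query mem[0x02]=0x72, mem[0x08]=0x90, mem[0x04]=0x3b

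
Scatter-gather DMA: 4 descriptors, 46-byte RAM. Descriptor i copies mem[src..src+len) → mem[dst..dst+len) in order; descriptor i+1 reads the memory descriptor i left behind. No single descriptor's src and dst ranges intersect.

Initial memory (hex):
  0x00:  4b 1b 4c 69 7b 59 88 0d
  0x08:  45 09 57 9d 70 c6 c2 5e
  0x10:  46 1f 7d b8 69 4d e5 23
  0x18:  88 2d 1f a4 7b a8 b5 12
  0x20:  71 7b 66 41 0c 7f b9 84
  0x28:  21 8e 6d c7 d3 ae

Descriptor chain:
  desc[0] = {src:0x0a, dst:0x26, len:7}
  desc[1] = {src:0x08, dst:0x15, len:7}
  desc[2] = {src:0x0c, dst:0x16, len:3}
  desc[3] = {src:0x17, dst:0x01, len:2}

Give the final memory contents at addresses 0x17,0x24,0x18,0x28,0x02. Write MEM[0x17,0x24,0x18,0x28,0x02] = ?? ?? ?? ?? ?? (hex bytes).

#0 dst[0x26+7] := {0x57,0x9d,0x70,0xc6,0xc2,0x5e,0x46}
#1 dst[0x15+7] := {0x45,0x09,0x57,0x9d,0x70,0xc6,0xc2}
#2 dst[0x16+3] := {0x70,0xc6,0xc2}
#3 dst[0x01+2] := {0xc6,0xc2}
query mem[0x17]=0xc6, mem[0x24]=0x0c, mem[0x18]=0xc2, mem[0x28]=0x70, mem[0x02]=0xc2

MEM[0x17,0x24,0x18,0x28,0x02] = c6 0c c2 70 c2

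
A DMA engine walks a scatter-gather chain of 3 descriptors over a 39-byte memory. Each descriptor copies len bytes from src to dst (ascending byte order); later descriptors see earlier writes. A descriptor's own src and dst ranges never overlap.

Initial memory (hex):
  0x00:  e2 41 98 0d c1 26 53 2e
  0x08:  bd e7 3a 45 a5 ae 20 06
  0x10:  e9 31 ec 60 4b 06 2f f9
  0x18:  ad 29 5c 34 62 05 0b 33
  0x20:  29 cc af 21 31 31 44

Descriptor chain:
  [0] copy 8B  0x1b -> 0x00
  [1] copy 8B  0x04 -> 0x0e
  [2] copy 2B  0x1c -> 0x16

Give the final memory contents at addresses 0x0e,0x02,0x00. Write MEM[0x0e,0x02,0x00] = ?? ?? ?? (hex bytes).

MEM[0x0e,0x02,0x00] = 33 05 34

D0: mem[0x00..0x07] <- [34 62 05 0b 33 29 cc af]
D1: mem[0x0e..0x15] <- [33 29 cc af bd e7 3a 45]
D2: mem[0x16..0x17] <- [62 05]
query mem[0x0e]=0x33, mem[0x02]=0x05, mem[0x00]=0x34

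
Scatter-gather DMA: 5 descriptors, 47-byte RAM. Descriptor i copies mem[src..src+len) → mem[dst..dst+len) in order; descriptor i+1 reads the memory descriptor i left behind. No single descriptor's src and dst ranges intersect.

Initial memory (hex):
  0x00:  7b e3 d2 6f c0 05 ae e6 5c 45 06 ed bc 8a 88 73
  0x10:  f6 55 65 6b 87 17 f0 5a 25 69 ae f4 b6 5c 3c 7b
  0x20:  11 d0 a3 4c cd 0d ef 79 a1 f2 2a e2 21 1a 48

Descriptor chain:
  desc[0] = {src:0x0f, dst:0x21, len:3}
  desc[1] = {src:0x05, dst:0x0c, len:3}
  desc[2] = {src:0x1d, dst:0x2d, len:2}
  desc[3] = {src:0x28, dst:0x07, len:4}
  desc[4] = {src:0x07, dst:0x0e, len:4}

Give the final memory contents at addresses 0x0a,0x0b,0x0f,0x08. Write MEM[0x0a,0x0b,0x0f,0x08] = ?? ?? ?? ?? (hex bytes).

  after D0: wrote 3B at 0x21 = 73f655
  after D1: wrote 3B at 0x0c = 05aee6
  after D2: wrote 2B at 0x2d = 5c3c
  after D3: wrote 4B at 0x07 = a1f22ae2
  after D4: wrote 4B at 0x0e = a1f22ae2
query mem[0x0a]=0xe2, mem[0x0b]=0xed, mem[0x0f]=0xf2, mem[0x08]=0xf2

MEM[0x0a,0x0b,0x0f,0x08] = e2 ed f2 f2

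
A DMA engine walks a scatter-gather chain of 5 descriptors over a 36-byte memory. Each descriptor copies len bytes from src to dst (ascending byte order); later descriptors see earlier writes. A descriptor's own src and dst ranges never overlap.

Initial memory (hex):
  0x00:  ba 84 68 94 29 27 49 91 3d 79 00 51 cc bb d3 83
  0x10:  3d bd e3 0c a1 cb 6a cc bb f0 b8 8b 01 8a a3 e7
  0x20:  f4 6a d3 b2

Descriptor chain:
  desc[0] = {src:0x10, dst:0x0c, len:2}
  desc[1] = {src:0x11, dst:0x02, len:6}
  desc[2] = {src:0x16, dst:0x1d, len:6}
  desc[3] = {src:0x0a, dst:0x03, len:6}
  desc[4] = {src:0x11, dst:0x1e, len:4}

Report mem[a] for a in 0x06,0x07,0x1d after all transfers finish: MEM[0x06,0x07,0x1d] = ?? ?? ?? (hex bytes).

[0] 0x10->0x0c len=2 : 3d bd
[1] 0x11->0x02 len=6 : bd e3 0c a1 cb 6a
[2] 0x16->0x1d len=6 : 6a cc bb f0 b8 8b
[3] 0x0a->0x03 len=6 : 00 51 3d bd d3 83
[4] 0x11->0x1e len=4 : bd e3 0c a1
query mem[0x06]=0xbd, mem[0x07]=0xd3, mem[0x1d]=0x6a

MEM[0x06,0x07,0x1d] = bd d3 6a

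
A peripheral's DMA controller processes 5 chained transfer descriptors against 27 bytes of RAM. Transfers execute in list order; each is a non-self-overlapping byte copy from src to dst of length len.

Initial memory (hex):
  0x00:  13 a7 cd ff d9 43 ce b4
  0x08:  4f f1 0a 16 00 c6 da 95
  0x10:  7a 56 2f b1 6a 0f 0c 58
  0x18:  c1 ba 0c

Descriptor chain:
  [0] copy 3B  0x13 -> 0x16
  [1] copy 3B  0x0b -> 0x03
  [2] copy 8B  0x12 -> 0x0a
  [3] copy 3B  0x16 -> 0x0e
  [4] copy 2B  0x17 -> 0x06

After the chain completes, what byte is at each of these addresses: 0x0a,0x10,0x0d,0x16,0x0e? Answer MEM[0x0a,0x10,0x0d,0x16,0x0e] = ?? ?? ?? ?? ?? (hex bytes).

MEM[0x0a,0x10,0x0d,0x16,0x0e] = 2f 0f 0f b1 b1

  after D0: wrote 3B at 0x16 = b16a0f
  after D1: wrote 3B at 0x03 = 1600c6
  after D2: wrote 8B at 0x0a = 2fb16a0fb16a0fba
  after D3: wrote 3B at 0x0e = b16a0f
  after D4: wrote 2B at 0x06 = 6a0f
query mem[0x0a]=0x2f, mem[0x10]=0x0f, mem[0x0d]=0x0f, mem[0x16]=0xb1, mem[0x0e]=0xb1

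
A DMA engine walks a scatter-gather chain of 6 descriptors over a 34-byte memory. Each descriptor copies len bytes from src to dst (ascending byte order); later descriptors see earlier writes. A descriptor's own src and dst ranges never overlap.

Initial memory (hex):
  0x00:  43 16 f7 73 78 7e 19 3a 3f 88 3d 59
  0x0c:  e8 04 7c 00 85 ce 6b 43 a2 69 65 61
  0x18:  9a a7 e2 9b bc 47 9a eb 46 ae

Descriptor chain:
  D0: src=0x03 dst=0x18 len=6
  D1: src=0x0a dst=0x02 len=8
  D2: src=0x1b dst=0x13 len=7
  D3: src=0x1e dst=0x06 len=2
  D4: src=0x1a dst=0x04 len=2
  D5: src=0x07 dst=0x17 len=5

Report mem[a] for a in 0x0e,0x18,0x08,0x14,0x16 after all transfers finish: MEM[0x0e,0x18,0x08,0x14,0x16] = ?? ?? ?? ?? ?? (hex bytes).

[0] 0x03->0x18 len=6 : 73 78 7e 19 3a 3f
[1] 0x0a->0x02 len=8 : 3d 59 e8 04 7c 00 85 ce
[2] 0x1b->0x13 len=7 : 19 3a 3f 9a eb 46 ae
[3] 0x1e->0x06 len=2 : 9a eb
[4] 0x1a->0x04 len=2 : 7e 19
[5] 0x07->0x17 len=5 : eb 85 ce 3d 59
query mem[0x0e]=0x7c, mem[0x18]=0x85, mem[0x08]=0x85, mem[0x14]=0x3a, mem[0x16]=0x9a

MEM[0x0e,0x18,0x08,0x14,0x16] = 7c 85 85 3a 9a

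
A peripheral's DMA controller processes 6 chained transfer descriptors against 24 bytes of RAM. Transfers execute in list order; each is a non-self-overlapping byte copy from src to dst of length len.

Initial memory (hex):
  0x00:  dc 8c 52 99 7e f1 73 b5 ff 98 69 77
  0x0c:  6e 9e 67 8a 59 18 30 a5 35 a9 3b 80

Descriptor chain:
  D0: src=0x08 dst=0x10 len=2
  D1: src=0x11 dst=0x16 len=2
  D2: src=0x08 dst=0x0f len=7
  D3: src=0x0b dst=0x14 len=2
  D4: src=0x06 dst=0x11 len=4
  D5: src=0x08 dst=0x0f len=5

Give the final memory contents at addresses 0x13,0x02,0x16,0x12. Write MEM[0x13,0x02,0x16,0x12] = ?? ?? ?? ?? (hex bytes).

MEM[0x13,0x02,0x16,0x12] = 6e 52 98 77

  after D0: wrote 2B at 0x10 = ff98
  after D1: wrote 2B at 0x16 = 9830
  after D2: wrote 7B at 0x0f = ff9869776e9e67
  after D3: wrote 2B at 0x14 = 776e
  after D4: wrote 4B at 0x11 = 73b5ff98
  after D5: wrote 5B at 0x0f = ff9869776e
query mem[0x13]=0x6e, mem[0x02]=0x52, mem[0x16]=0x98, mem[0x12]=0x77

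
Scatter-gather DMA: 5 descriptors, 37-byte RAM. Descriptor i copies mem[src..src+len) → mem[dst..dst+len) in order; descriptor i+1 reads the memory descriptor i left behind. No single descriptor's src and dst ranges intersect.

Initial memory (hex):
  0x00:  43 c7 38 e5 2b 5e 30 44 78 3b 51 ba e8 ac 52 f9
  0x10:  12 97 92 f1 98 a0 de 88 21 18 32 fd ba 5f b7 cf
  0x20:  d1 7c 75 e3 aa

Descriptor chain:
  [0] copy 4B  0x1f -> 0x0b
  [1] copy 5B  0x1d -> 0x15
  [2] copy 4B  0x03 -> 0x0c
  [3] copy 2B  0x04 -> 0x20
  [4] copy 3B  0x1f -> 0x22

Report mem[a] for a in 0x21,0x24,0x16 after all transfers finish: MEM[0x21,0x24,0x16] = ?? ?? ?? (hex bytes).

  after D0: wrote 4B at 0x0b = cfd17c75
  after D1: wrote 5B at 0x15 = 5fb7cfd17c
  after D2: wrote 4B at 0x0c = e52b5e30
  after D3: wrote 2B at 0x20 = 2b5e
  after D4: wrote 3B at 0x22 = cf2b5e
query mem[0x21]=0x5e, mem[0x24]=0x5e, mem[0x16]=0xb7

MEM[0x21,0x24,0x16] = 5e 5e b7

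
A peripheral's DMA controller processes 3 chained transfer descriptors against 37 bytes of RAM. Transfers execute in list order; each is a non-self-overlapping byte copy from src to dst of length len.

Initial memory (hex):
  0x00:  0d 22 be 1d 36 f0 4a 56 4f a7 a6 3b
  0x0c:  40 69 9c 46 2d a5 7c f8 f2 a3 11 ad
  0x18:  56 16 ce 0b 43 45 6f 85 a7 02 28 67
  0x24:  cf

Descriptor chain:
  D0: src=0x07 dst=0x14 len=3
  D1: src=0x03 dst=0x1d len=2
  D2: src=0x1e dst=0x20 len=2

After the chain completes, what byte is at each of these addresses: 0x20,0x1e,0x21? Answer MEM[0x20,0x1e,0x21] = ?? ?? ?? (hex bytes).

[0] 0x07->0x14 len=3 : 56 4f a7
[1] 0x03->0x1d len=2 : 1d 36
[2] 0x1e->0x20 len=2 : 36 85
query mem[0x20]=0x36, mem[0x1e]=0x36, mem[0x21]=0x85

MEM[0x20,0x1e,0x21] = 36 36 85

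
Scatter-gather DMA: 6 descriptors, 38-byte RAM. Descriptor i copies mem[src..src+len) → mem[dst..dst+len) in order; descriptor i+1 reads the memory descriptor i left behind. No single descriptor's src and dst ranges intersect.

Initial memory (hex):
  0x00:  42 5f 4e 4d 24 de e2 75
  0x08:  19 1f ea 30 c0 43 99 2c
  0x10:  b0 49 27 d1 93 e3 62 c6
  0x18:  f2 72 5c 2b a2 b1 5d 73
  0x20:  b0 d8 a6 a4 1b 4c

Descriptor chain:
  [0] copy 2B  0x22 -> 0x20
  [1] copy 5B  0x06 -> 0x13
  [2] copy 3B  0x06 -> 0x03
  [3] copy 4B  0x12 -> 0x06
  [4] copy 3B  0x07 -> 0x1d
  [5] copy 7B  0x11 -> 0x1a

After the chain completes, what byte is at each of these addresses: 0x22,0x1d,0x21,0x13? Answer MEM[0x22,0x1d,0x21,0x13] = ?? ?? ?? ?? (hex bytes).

MEM[0x22,0x1d,0x21,0x13] = a6 75 a4 e2

  after D0: wrote 2B at 0x20 = a6a4
  after D1: wrote 5B at 0x13 = e275191fea
  after D2: wrote 3B at 0x03 = e27519
  after D3: wrote 4B at 0x06 = 27e27519
  after D4: wrote 3B at 0x1d = e27519
  after D5: wrote 7B at 0x1a = 4927e275191fea
query mem[0x22]=0xa6, mem[0x1d]=0x75, mem[0x21]=0xa4, mem[0x13]=0xe2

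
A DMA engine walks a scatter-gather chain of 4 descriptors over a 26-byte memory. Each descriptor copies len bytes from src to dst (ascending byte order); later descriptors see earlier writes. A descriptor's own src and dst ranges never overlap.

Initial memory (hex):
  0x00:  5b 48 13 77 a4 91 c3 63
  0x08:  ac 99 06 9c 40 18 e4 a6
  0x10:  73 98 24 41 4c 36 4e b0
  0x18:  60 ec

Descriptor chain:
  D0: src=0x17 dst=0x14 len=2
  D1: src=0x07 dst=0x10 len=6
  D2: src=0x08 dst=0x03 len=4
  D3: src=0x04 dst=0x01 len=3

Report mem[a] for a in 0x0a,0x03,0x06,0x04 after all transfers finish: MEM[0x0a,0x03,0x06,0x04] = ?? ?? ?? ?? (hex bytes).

  after D0: wrote 2B at 0x14 = b060
  after D1: wrote 6B at 0x10 = 63ac99069c40
  after D2: wrote 4B at 0x03 = ac99069c
  after D3: wrote 3B at 0x01 = 99069c
query mem[0x0a]=0x06, mem[0x03]=0x9c, mem[0x06]=0x9c, mem[0x04]=0x99

MEM[0x0a,0x03,0x06,0x04] = 06 9c 9c 99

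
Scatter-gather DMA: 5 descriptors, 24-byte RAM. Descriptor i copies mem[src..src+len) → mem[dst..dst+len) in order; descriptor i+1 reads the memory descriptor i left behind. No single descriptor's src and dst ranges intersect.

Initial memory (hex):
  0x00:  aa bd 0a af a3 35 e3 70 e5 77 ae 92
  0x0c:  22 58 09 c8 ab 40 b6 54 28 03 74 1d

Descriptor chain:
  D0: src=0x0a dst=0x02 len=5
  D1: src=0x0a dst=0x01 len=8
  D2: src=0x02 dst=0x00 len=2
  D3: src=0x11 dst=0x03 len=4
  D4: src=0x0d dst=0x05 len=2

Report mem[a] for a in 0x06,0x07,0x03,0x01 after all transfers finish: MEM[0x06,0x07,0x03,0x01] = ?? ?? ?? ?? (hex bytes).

MEM[0x06,0x07,0x03,0x01] = 09 ab 40 22

  after D0: wrote 5B at 0x02 = ae92225809
  after D1: wrote 8B at 0x01 = ae92225809c8ab40
  after D2: wrote 2B at 0x00 = 9222
  after D3: wrote 4B at 0x03 = 40b65428
  after D4: wrote 2B at 0x05 = 5809
query mem[0x06]=0x09, mem[0x07]=0xab, mem[0x03]=0x40, mem[0x01]=0x22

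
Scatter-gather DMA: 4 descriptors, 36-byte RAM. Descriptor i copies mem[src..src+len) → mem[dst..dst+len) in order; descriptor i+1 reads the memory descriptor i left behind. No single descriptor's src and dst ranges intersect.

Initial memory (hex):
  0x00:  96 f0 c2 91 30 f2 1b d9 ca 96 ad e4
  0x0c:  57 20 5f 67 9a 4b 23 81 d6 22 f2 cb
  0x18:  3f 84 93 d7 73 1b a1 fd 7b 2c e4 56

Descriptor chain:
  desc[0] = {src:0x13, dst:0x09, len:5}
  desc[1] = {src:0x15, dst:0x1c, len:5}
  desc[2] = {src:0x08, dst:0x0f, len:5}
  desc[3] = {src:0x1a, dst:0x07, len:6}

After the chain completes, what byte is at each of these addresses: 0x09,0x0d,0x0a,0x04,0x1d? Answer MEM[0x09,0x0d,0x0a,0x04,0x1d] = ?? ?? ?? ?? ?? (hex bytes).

[0] 0x13->0x09 len=5 : 81 d6 22 f2 cb
[1] 0x15->0x1c len=5 : 22 f2 cb 3f 84
[2] 0x08->0x0f len=5 : ca 81 d6 22 f2
[3] 0x1a->0x07 len=6 : 93 d7 22 f2 cb 3f
query mem[0x09]=0x22, mem[0x0d]=0xcb, mem[0x0a]=0xf2, mem[0x04]=0x30, mem[0x1d]=0xf2

MEM[0x09,0x0d,0x0a,0x04,0x1d] = 22 cb f2 30 f2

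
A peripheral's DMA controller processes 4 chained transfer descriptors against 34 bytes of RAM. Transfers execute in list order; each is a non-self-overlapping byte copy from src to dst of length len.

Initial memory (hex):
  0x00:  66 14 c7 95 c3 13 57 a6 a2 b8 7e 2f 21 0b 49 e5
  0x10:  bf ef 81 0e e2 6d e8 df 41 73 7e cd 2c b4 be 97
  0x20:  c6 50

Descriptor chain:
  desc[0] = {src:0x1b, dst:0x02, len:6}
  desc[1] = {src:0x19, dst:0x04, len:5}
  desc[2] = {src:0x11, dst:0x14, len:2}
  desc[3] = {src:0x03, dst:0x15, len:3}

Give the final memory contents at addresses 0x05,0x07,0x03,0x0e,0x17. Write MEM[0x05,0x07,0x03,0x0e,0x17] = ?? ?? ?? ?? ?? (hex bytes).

#0 dst[0x02+6] := {0xcd,0x2c,0xb4,0xbe,0x97,0xc6}
#1 dst[0x04+5] := {0x73,0x7e,0xcd,0x2c,0xb4}
#2 dst[0x14+2] := {0xef,0x81}
#3 dst[0x15+3] := {0x2c,0x73,0x7e}
query mem[0x05]=0x7e, mem[0x07]=0x2c, mem[0x03]=0x2c, mem[0x0e]=0x49, mem[0x17]=0x7e

MEM[0x05,0x07,0x03,0x0e,0x17] = 7e 2c 2c 49 7e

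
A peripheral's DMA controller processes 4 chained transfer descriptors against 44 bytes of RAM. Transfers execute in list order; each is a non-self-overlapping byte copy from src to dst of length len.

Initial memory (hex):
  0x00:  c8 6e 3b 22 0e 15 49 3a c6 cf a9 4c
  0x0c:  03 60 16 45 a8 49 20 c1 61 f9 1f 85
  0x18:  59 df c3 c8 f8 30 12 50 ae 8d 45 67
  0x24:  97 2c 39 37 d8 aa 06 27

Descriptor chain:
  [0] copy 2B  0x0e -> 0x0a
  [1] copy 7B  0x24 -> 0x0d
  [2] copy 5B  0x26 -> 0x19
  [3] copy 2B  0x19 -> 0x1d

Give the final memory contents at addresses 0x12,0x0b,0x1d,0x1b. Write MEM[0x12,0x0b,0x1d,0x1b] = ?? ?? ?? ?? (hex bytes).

MEM[0x12,0x0b,0x1d,0x1b] = aa 45 39 d8

#0 dst[0x0a+2] := {0x16,0x45}
#1 dst[0x0d+7] := {0x97,0x2c,0x39,0x37,0xd8,0xaa,0x06}
#2 dst[0x19+5] := {0x39,0x37,0xd8,0xaa,0x06}
#3 dst[0x1d+2] := {0x39,0x37}
query mem[0x12]=0xaa, mem[0x0b]=0x45, mem[0x1d]=0x39, mem[0x1b]=0xd8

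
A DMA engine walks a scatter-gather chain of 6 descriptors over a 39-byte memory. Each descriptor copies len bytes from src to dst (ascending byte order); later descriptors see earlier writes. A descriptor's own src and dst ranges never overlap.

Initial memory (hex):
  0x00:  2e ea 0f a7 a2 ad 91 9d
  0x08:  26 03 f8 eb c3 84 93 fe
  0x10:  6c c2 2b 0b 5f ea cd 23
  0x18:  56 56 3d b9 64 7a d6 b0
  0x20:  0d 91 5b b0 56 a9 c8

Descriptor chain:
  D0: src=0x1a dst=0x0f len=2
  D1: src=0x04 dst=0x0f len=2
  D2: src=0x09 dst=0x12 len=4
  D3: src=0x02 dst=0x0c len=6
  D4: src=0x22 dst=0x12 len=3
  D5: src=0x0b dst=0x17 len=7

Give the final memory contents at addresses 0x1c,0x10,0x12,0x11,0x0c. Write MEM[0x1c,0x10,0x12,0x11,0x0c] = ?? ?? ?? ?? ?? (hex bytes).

  after D0: wrote 2B at 0x0f = 3db9
  after D1: wrote 2B at 0x0f = a2ad
  after D2: wrote 4B at 0x12 = 03f8ebc3
  after D3: wrote 6B at 0x0c = 0fa7a2ad919d
  after D4: wrote 3B at 0x12 = 5bb056
  after D5: wrote 7B at 0x17 = eb0fa7a2ad919d
query mem[0x1c]=0x91, mem[0x10]=0x91, mem[0x12]=0x5b, mem[0x11]=0x9d, mem[0x0c]=0x0f

MEM[0x1c,0x10,0x12,0x11,0x0c] = 91 91 5b 9d 0f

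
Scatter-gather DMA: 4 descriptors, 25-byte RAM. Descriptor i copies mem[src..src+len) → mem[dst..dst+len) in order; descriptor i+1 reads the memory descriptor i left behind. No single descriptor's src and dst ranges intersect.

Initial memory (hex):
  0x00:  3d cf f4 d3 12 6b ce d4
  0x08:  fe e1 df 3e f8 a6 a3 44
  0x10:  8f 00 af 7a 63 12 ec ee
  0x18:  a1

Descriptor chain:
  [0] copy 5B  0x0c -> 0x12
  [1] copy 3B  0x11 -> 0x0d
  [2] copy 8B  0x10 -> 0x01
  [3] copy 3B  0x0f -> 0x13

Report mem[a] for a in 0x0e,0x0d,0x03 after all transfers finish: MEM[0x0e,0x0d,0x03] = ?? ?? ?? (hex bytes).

MEM[0x0e,0x0d,0x03] = f8 00 f8

D0: mem[0x12..0x16] <- [f8 a6 a3 44 8f]
D1: mem[0x0d..0x0f] <- [00 f8 a6]
D2: mem[0x01..0x08] <- [8f 00 f8 a6 a3 44 8f ee]
D3: mem[0x13..0x15] <- [a6 8f 00]
query mem[0x0e]=0xf8, mem[0x0d]=0x00, mem[0x03]=0xf8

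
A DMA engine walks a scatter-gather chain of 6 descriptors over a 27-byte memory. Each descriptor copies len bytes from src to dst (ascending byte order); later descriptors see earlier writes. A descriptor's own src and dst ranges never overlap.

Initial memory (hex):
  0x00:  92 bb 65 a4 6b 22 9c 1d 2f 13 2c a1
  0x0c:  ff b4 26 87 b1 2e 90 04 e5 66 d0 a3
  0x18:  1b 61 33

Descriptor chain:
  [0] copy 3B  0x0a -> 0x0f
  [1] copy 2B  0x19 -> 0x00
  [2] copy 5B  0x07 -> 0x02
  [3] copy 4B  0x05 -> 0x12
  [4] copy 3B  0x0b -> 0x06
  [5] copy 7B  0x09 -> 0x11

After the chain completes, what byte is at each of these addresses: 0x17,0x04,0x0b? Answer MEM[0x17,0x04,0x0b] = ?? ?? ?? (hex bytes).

D0: mem[0x0f..0x11] <- [2c a1 ff]
D1: mem[0x00..0x01] <- [61 33]
D2: mem[0x02..0x06] <- [1d 2f 13 2c a1]
D3: mem[0x12..0x15] <- [2c a1 1d 2f]
D4: mem[0x06..0x08] <- [a1 ff b4]
D5: mem[0x11..0x17] <- [13 2c a1 ff b4 26 2c]
query mem[0x17]=0x2c, mem[0x04]=0x13, mem[0x0b]=0xa1

MEM[0x17,0x04,0x0b] = 2c 13 a1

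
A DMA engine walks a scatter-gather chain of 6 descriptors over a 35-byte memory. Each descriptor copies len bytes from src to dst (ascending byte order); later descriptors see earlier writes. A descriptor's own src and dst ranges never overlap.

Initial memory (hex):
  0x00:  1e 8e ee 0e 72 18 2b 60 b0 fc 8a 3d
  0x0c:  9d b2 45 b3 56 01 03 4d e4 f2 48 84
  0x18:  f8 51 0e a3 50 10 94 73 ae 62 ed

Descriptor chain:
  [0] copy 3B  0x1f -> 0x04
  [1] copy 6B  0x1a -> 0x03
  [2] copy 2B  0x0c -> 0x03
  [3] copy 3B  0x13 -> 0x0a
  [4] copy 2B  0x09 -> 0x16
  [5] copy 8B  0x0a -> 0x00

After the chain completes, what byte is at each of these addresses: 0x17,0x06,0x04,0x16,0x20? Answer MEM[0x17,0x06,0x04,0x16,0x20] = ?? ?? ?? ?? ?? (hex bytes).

MEM[0x17,0x06,0x04,0x16,0x20] = 4d 56 45 fc ae

D0: mem[0x04..0x06] <- [73 ae 62]
D1: mem[0x03..0x08] <- [0e a3 50 10 94 73]
D2: mem[0x03..0x04] <- [9d b2]
D3: mem[0x0a..0x0c] <- [4d e4 f2]
D4: mem[0x16..0x17] <- [fc 4d]
D5: mem[0x00..0x07] <- [4d e4 f2 b2 45 b3 56 01]
query mem[0x17]=0x4d, mem[0x06]=0x56, mem[0x04]=0x45, mem[0x16]=0xfc, mem[0x20]=0xae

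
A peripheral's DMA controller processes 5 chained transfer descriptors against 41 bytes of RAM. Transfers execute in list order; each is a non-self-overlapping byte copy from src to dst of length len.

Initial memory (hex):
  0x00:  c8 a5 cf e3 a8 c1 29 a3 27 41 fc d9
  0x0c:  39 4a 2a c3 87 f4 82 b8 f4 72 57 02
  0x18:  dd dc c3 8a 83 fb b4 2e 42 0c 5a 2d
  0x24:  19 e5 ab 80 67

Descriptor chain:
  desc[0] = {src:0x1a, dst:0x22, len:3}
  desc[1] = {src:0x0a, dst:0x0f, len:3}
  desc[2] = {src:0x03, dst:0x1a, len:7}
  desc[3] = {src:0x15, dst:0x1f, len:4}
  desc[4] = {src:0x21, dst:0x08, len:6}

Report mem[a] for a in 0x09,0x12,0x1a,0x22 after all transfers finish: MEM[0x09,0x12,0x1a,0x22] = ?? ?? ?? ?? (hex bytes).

MEM[0x09,0x12,0x1a,0x22] = dd 82 e3 dd

#0 dst[0x22+3] := {0xc3,0x8a,0x83}
#1 dst[0x0f+3] := {0xfc,0xd9,0x39}
#2 dst[0x1a+7] := {0xe3,0xa8,0xc1,0x29,0xa3,0x27,0x41}
#3 dst[0x1f+4] := {0x72,0x57,0x02,0xdd}
#4 dst[0x08+6] := {0x02,0xdd,0x8a,0x83,0xe5,0xab}
query mem[0x09]=0xdd, mem[0x12]=0x82, mem[0x1a]=0xe3, mem[0x22]=0xdd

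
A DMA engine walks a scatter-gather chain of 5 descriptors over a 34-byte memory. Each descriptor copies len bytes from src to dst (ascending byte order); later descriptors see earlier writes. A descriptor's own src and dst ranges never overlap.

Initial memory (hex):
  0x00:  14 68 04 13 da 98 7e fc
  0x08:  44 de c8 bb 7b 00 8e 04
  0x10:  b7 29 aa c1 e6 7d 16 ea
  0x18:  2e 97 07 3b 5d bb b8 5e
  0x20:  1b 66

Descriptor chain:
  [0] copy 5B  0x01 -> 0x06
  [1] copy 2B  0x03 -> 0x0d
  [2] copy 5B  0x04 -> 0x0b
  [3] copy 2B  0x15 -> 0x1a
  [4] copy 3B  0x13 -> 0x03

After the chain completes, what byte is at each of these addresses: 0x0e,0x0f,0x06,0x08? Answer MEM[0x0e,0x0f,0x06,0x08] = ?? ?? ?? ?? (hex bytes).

  after D0: wrote 5B at 0x06 = 680413da98
  after D1: wrote 2B at 0x0d = 13da
  after D2: wrote 5B at 0x0b = da98680413
  after D3: wrote 2B at 0x1a = 7d16
  after D4: wrote 3B at 0x03 = c1e67d
query mem[0x0e]=0x04, mem[0x0f]=0x13, mem[0x06]=0x68, mem[0x08]=0x13

MEM[0x0e,0x0f,0x06,0x08] = 04 13 68 13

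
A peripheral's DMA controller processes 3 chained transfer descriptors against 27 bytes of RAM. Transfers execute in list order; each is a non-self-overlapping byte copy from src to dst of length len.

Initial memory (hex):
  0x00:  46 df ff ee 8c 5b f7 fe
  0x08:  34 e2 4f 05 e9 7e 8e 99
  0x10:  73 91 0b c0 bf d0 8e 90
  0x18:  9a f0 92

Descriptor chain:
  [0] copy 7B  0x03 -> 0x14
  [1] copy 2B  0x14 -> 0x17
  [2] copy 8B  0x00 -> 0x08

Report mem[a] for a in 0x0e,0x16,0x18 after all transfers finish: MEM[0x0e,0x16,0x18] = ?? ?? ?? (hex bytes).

D0: mem[0x14..0x1a] <- [ee 8c 5b f7 fe 34 e2]
D1: mem[0x17..0x18] <- [ee 8c]
D2: mem[0x08..0x0f] <- [46 df ff ee 8c 5b f7 fe]
query mem[0x0e]=0xf7, mem[0x16]=0x5b, mem[0x18]=0x8c

MEM[0x0e,0x16,0x18] = f7 5b 8c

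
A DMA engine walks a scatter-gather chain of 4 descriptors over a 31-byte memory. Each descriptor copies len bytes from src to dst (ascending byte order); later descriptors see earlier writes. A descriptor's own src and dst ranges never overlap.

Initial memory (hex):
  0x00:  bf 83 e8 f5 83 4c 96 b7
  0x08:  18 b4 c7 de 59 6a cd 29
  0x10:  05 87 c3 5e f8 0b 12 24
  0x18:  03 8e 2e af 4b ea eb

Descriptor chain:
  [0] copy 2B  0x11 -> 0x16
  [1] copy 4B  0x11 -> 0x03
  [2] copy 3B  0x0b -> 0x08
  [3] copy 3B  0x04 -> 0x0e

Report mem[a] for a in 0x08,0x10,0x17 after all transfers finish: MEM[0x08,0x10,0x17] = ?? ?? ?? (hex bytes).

MEM[0x08,0x10,0x17] = de f8 c3

D0: mem[0x16..0x17] <- [87 c3]
D1: mem[0x03..0x06] <- [87 c3 5e f8]
D2: mem[0x08..0x0a] <- [de 59 6a]
D3: mem[0x0e..0x10] <- [c3 5e f8]
query mem[0x08]=0xde, mem[0x10]=0xf8, mem[0x17]=0xc3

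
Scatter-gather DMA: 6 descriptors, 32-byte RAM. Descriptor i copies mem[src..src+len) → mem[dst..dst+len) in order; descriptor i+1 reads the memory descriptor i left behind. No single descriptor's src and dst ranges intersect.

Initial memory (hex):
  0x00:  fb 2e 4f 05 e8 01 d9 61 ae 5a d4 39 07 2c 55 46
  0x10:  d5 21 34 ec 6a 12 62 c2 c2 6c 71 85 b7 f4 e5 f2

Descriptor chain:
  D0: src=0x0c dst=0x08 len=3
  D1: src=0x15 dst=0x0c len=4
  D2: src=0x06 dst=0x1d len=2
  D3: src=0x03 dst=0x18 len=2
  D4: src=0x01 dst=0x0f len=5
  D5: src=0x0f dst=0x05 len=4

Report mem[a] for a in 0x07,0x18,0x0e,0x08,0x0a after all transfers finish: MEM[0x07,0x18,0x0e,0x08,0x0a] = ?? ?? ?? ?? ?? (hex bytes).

D0: mem[0x08..0x0a] <- [07 2c 55]
D1: mem[0x0c..0x0f] <- [12 62 c2 c2]
D2: mem[0x1d..0x1e] <- [d9 61]
D3: mem[0x18..0x19] <- [05 e8]
D4: mem[0x0f..0x13] <- [2e 4f 05 e8 01]
D5: mem[0x05..0x08] <- [2e 4f 05 e8]
query mem[0x07]=0x05, mem[0x18]=0x05, mem[0x0e]=0xc2, mem[0x08]=0xe8, mem[0x0a]=0x55

MEM[0x07,0x18,0x0e,0x08,0x0a] = 05 05 c2 e8 55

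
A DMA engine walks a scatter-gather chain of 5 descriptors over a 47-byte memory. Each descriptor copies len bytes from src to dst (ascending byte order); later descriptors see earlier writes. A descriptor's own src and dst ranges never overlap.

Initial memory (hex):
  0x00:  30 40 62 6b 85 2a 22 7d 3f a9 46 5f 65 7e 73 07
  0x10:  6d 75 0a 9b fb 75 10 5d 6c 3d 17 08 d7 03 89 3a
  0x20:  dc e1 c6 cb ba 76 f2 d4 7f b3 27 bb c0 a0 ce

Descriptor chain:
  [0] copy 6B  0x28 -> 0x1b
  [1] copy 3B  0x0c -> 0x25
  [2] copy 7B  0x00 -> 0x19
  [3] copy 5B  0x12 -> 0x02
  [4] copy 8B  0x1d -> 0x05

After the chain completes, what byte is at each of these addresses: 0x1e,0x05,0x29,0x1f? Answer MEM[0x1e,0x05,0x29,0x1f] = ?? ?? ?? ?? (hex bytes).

[0] 0x28->0x1b len=6 : 7f b3 27 bb c0 a0
[1] 0x0c->0x25 len=3 : 65 7e 73
[2] 0x00->0x19 len=7 : 30 40 62 6b 85 2a 22
[3] 0x12->0x02 len=5 : 0a 9b fb 75 10
[4] 0x1d->0x05 len=8 : 85 2a 22 a0 e1 c6 cb ba
query mem[0x1e]=0x2a, mem[0x05]=0x85, mem[0x29]=0xb3, mem[0x1f]=0x22

MEM[0x1e,0x05,0x29,0x1f] = 2a 85 b3 22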